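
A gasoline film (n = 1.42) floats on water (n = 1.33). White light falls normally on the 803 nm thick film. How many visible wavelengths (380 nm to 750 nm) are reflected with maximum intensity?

3

Ray reflecting at the top interface goes from n = 1.0 toward n = 1.42: a half-wave phase shift.
Bottom surface (1.42 → 1.33): reflection off a lower-index medium gives no phase shift.
The two reflections differ by half a wavelength.
With one net inversion, constructive interference in reflection requires 2 n t = (m + ½) λ.
λ = 2 n t / (m + ½) = 2281 / (m + ½) nm.
m=2: 912 nm (IR); m=3: 652 nm (visible); m=4: 507 nm (visible); m=5: 415 nm (visible); m=6: 351 nm (UV).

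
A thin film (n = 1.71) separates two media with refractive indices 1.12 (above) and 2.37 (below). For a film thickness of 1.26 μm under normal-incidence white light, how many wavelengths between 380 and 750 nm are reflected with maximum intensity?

Ray reflecting at the top interface goes from n = 1.12 toward n = 1.71: a half-wave phase shift.
Ray reflecting at the bottom interface goes from n = 1.71 toward n = 2.37: a half-wave phase shift.
Zero or two π shifts → no net half-wave offset.
So the condition for constructive reflection is 2 n t = m λ.
λ = 2 n t / m = 4309 / m nm.
m=5: 862 nm (IR); m=6: 718 nm (visible); m=7: 616 nm (visible); m=8: 539 nm (visible); m=9: 479 nm (visible); m=10: 431 nm (visible); m=11: 392 nm (visible); m=12: 359 nm (UV).

6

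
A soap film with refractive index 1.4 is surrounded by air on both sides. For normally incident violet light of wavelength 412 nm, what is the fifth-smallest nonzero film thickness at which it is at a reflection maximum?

662 nm

Top surface (1.0 → 1.4): reflection off a higher-index medium gives a half-wave phase shift.
At the lower boundary (n = 1.4 to n = 1.0) the reflected ray undergoes no phase shift.
Exactly one π shift → a net half-wave offset.
For maximum reflection here: 2 n t = (m + ½) λ.
The fifth-smallest nonzero thickness corresponds to m = 4: t = (m + ½) λ / (2 n) = 4.50 × 412 / (2 × 1.4) = 662 nm.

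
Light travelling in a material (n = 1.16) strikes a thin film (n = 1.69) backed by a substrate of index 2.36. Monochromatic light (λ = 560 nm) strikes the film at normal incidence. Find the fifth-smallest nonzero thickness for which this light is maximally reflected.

Top surface (1.16 → 1.69): reflection off a higher-index medium gives a half-wave phase shift.
Bottom surface (1.69 → 2.36): reflection off a higher-index medium gives a half-wave phase shift.
The two reflections carry the same phase change, so no net offset.
So the condition for constructive reflection is 2 n t = m λ.
The fifth-smallest nonzero thickness corresponds to m = 5: t = m λ / (2 n) = 5.00 × 560 / (2 × 1.69) = 828 nm.

828 nm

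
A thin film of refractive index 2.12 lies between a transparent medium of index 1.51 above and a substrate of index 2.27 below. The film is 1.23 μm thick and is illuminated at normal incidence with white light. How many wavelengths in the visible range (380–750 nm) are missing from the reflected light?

Top surface (1.51 → 2.12): reflection off a higher-index medium gives a half-wave phase shift.
At the lower boundary (n = 2.12 to n = 2.27) the reflected ray undergoes a half-wave phase shift.
Zero or two π shifts → no net half-wave offset.
So the condition for destructive reflection is 2 n t = (m + ½) λ.
λ = 2 n t / (m + ½) = 5215 / (m + ½) nm.
m=6: 802 nm (IR); m=7: 695 nm (visible); m=8: 614 nm (visible); m=9: 549 nm (visible); m=10: 497 nm (visible); m=11: 453 nm (visible); m=12: 417 nm (visible); m=13: 386 nm (visible); m=14: 360 nm (UV).

7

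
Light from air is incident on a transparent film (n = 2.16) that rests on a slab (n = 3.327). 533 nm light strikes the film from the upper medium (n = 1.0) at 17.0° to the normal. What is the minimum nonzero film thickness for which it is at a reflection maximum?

At the upper boundary (n = 1.0 to n = 2.16) the reflected ray undergoes a half-wave phase shift.
At the lower boundary (n = 2.16 to n = 3.327) the reflected ray undergoes a half-wave phase shift.
Zero or two π shifts → no net half-wave offset.
With no net inversion, constructive interference in reflection requires 2 n t cos θ_r = m λ.
Snell's law: 1.0 sin 17.0° = 2.16 sin θ_r → sin θ_r = 0.135, cos θ_r = 0.991.
Minimum nonzero at m = 1: t = λ / (2 n cos θ_r) = 533 / (2 × 2.16 × 0.991) = 125 nm.

125 nm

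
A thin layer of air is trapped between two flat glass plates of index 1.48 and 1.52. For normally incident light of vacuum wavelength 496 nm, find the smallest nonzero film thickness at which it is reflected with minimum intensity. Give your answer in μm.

At the upper boundary (n = 1.48 to n = 1.0) the reflected ray undergoes no phase shift.
At the lower boundary (n = 1.0 to n = 1.52) the reflected ray undergoes a half-wave phase shift.
Net: one phase inversion between the two reflected rays.
With one net inversion, destructive interference in reflection requires 2 n t = m λ.
Minimum nonzero at m = 1: t = λ / (2 n) = 496 / (2 × 1.0) = 248 nm.

0.248 μm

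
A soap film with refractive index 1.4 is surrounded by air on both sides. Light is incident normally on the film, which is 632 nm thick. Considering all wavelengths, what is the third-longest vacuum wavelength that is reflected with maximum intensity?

708 nm

At the upper boundary (n = 1.0 to n = 1.4) the reflected ray undergoes a half-wave phase shift.
Bottom surface (1.4 → 1.0): reflection off a lower-index medium gives no phase shift.
Net: one phase inversion between the two reflected rays.
So the condition for constructive reflection is 2 n t = (m + ½) λ.
λ = 2 n t / (m + ½). The third-longest wavelength is m = 2: λ = 2 × 1.4 × 632 / 2.50 = 708 nm.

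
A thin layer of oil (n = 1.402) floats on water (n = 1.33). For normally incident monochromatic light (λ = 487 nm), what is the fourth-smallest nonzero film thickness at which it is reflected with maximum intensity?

608 nm

Ray reflecting at the top interface goes from n = 1.0 toward n = 1.402: a half-wave phase shift.
At the lower boundary (n = 1.402 to n = 1.33) the reflected ray undergoes no phase shift.
Exactly one π shift → a net half-wave offset.
For bright reflection here: 2 n t = (m + ½) λ.
The fourth-smallest nonzero thickness corresponds to m = 3: t = (m + ½) λ / (2 n) = 3.50 × 487 / (2 × 1.402) = 608 nm.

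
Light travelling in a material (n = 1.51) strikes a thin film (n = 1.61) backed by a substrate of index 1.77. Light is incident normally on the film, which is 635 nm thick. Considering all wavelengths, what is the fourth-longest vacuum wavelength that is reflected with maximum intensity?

At the upper boundary (n = 1.51 to n = 1.61) the reflected ray undergoes a half-wave phase shift.
Ray reflecting at the bottom interface goes from n = 1.61 toward n = 1.77: a half-wave phase shift.
The two reflections carry the same phase change, so no net offset.
So the condition for constructive reflection is 2 n t = m λ.
λ = 2 n t / m. The fourth-longest wavelength is m = 4: λ = 2 × 1.61 × 635 / 4.00 = 511 nm.

511 nm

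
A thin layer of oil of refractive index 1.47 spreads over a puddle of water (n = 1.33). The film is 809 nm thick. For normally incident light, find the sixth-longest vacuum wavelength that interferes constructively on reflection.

432 nm

Top surface (1.0 → 1.47): reflection off a higher-index medium gives a half-wave phase shift.
Ray reflecting at the bottom interface goes from n = 1.47 toward n = 1.33: no phase shift.
The two reflections differ by half a wavelength.
With one net inversion, constructive interference in reflection requires 2 n t = (m + ½) λ.
λ = 2 n t / (m + ½). The sixth-longest wavelength is m = 5: λ = 2 × 1.47 × 809 / 5.50 = 432 nm.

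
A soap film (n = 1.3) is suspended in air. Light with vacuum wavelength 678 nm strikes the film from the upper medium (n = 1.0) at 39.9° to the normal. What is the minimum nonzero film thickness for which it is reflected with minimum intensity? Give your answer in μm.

Ray reflecting at the top interface goes from n = 1.0 toward n = 1.3: a half-wave phase shift.
Bottom surface (1.3 → 1.0): reflection off a lower-index medium gives no phase shift.
Net: one phase inversion between the two reflected rays.
So the condition for destructive reflection is 2 n t cos θ_r = m λ.
Snell's law: 1.0 sin 39.9° = 1.3 sin θ_r → sin θ_r = 0.493, cos θ_r = 0.870.
Minimum nonzero at m = 1: t = λ / (2 n cos θ_r) = 678 / (2 × 1.3 × 0.870) = 300 nm.

0.300 μm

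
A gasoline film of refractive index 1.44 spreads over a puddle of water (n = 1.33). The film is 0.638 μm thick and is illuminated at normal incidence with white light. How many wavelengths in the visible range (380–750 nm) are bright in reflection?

Top surface (1.0 → 1.44): reflection off a higher-index medium gives a half-wave phase shift.
At the lower boundary (n = 1.44 to n = 1.33) the reflected ray undergoes no phase shift.
Net: one phase inversion between the two reflected rays.
With one net inversion, constructive interference in reflection requires 2 n t = (m + ½) λ.
λ = 2 n t / (m + ½) = 1837 / (m + ½) nm.
m=1: 1225 nm (IR); m=2: 735 nm (visible); m=3: 525 nm (visible); m=4: 408 nm (visible); m=5: 334 nm (UV).

3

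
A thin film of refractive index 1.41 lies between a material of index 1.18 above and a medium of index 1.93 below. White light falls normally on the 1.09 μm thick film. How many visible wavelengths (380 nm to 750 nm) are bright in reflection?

4

At the upper boundary (n = 1.18 to n = 1.41) the reflected ray undergoes a half-wave phase shift.
Bottom surface (1.41 → 1.93): reflection off a higher-index medium gives a half-wave phase shift.
The two reflections carry the same phase change, so no net offset.
For bright reflection here: 2 n t = m λ.
λ = 2 n t / m = 3074 / m nm.
m=4: 768 nm (IR); m=5: 615 nm (visible); m=6: 512 nm (visible); m=7: 439 nm (visible); m=8: 384 nm (visible); m=9: 342 nm (UV).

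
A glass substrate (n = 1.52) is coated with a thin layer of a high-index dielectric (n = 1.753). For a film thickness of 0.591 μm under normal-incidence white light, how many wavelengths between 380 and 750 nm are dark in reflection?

3

At the upper boundary (n = 1.0 to n = 1.753) the reflected ray undergoes a half-wave phase shift.
At the lower boundary (n = 1.753 to n = 1.52) the reflected ray undergoes no phase shift.
Exactly one π shift → a net half-wave offset.
For dark reflection here: 2 n t = m λ.
λ = 2 n t / m = 2072 / m nm.
m=2: 1036 nm (IR); m=3: 691 nm (visible); m=4: 518 nm (visible); m=5: 414 nm (visible); m=6: 345 nm (UV).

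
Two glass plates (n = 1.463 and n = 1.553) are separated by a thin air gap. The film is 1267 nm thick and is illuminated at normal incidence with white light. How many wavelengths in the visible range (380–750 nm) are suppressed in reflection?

3

Ray reflecting at the top interface goes from n = 1.463 toward n = 1.0: no phase shift.
At the lower boundary (n = 1.0 to n = 1.553) the reflected ray undergoes a half-wave phase shift.
Net: one phase inversion between the two reflected rays.
So the condition for destructive reflection is 2 n t = m λ.
λ = 2 n t / m = 2534 / m nm.
m=3: 845 nm (IR); m=4: 634 nm (visible); m=5: 507 nm (visible); m=6: 422 nm (visible); m=7: 362 nm (UV).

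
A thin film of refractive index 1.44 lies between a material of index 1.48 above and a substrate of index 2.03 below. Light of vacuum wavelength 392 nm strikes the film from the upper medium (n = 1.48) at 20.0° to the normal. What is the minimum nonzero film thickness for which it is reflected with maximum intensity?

Ray reflecting at the top interface goes from n = 1.48 toward n = 1.44: no phase shift.
At the lower boundary (n = 1.44 to n = 2.03) the reflected ray undergoes a half-wave phase shift.
The two reflections differ by half a wavelength.
With one net inversion, constructive interference in reflection requires 2 n t cos θ_r = (m + ½) λ.
Snell's law: 1.48 sin 20.0° = 1.44 sin θ_r → sin θ_r = 0.352, cos θ_r = 0.936.
Minimum at m = 0: t = λ / (4 n cos θ_r) = 392 / (4 × 1.44 × 0.936) = 72.7 nm.

72.7 nm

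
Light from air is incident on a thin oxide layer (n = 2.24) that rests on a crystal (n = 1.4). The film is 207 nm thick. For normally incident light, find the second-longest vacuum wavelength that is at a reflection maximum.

618 nm

Ray reflecting at the top interface goes from n = 1.0 toward n = 2.24: a half-wave phase shift.
At the lower boundary (n = 2.24 to n = 1.4) the reflected ray undergoes no phase shift.
Exactly one π shift → a net half-wave offset.
With one net inversion, constructive interference in reflection requires 2 n t = (m + ½) λ.
λ = 2 n t / (m + ½). The second-longest wavelength is m = 1: λ = 2 × 2.24 × 207 / 1.50 = 618 nm.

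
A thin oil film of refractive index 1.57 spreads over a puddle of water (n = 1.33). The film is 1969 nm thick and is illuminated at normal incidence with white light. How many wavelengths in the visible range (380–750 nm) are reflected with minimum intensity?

Top surface (1.0 → 1.57): reflection off a higher-index medium gives a half-wave phase shift.
Ray reflecting at the bottom interface goes from n = 1.57 toward n = 1.33: no phase shift.
Net: one phase inversion between the two reflected rays.
With one net inversion, destructive interference in reflection requires 2 n t = m λ.
λ = 2 n t / m = 6183 / m nm.
m=8: 773 nm (IR); m=9: 687 nm (visible); m=10: 618 nm (visible); m=11: 562 nm (visible); m=12: 515 nm (visible); m=13: 476 nm (visible); m=14: 442 nm (visible); m=15: 412 nm (visible); m=16: 386 nm (visible); m=17: 364 nm (UV).

8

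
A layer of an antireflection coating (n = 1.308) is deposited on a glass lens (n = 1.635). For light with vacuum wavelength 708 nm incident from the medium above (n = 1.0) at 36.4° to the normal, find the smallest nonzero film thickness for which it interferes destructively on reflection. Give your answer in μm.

At the upper boundary (n = 1.0 to n = 1.308) the reflected ray undergoes a half-wave phase shift.
At the lower boundary (n = 1.308 to n = 1.635) the reflected ray undergoes a half-wave phase shift.
Zero or two π shifts → no net half-wave offset.
So the condition for destructive reflection is 2 n t cos θ_r = (m + ½) λ.
Snell's law: 1.0 sin 36.4° = 1.308 sin θ_r → sin θ_r = 0.454, cos θ_r = 0.891.
Minimum at m = 0: t = λ / (4 n cos θ_r) = 708 / (4 × 1.308 × 0.891) = 152 nm.

0.152 μm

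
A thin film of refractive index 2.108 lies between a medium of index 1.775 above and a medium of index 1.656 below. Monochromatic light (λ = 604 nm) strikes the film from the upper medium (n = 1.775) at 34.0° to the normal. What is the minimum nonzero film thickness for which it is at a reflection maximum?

81.2 nm

Top surface (1.775 → 2.108): reflection off a higher-index medium gives a half-wave phase shift.
Bottom surface (2.108 → 1.656): reflection off a lower-index medium gives no phase shift.
Net: one phase inversion between the two reflected rays.
With one net inversion, constructive interference in reflection requires 2 n t cos θ_r = (m + ½) λ.
Snell's law: 1.775 sin 34.0° = 2.108 sin θ_r → sin θ_r = 0.471, cos θ_r = 0.882.
Minimum at m = 0: t = λ / (4 n cos θ_r) = 604 / (4 × 2.108 × 0.882) = 81.2 nm.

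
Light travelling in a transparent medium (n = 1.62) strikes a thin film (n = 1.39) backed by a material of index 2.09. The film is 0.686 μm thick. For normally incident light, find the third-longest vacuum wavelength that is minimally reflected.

636 nm

Top surface (1.62 → 1.39): reflection off a lower-index medium gives no phase shift.
Bottom surface (1.39 → 2.09): reflection off a higher-index medium gives a half-wave phase shift.
The two reflections differ by half a wavelength.
With one net inversion, destructive interference in reflection requires 2 n t = m λ.
λ = 2 n t / m. The third-longest wavelength is m = 3: λ = 2 × 1.39 × 686 / 3.00 = 636 nm.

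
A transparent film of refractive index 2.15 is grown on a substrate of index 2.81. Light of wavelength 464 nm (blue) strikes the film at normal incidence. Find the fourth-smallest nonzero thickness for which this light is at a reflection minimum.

378 nm

Top surface (1.0 → 2.15): reflection off a higher-index medium gives a half-wave phase shift.
At the lower boundary (n = 2.15 to n = 2.81) the reflected ray undergoes a half-wave phase shift.
The two reflections carry the same phase change, so no net offset.
So the condition for destructive reflection is 2 n t = (m + ½) λ.
The fourth-smallest nonzero thickness corresponds to m = 3: t = (m + ½) λ / (2 n) = 3.50 × 464 / (2 × 2.15) = 378 nm.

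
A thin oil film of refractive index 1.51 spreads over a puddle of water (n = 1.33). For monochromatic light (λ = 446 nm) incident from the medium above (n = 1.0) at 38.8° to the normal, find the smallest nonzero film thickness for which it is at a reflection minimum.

Top surface (1.0 → 1.51): reflection off a higher-index medium gives a half-wave phase shift.
Bottom surface (1.51 → 1.33): reflection off a lower-index medium gives no phase shift.
The two reflections differ by half a wavelength.
With one net inversion, destructive interference in reflection requires 2 n t cos θ_r = m λ.
Snell's law: 1.0 sin 38.8° = 1.51 sin θ_r → sin θ_r = 0.415, cos θ_r = 0.910.
Minimum nonzero at m = 1: t = λ / (2 n cos θ_r) = 446 / (2 × 1.51 × 0.910) = 162 nm.

162 nm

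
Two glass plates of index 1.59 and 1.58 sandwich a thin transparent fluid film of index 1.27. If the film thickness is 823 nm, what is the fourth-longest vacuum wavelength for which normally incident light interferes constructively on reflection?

597 nm

At the upper boundary (n = 1.59 to n = 1.27) the reflected ray undergoes no phase shift.
Bottom surface (1.27 → 1.58): reflection off a higher-index medium gives a half-wave phase shift.
Exactly one π shift → a net half-wave offset.
So the condition for constructive reflection is 2 n t = (m + ½) λ.
λ = 2 n t / (m + ½). The fourth-longest wavelength is m = 3: λ = 2 × 1.27 × 823 / 3.50 = 597 nm.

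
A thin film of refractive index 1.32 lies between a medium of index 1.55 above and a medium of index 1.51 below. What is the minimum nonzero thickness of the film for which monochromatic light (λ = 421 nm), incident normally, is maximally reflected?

Ray reflecting at the top interface goes from n = 1.55 toward n = 1.32: no phase shift.
Ray reflecting at the bottom interface goes from n = 1.32 toward n = 1.51: a half-wave phase shift.
Net: one phase inversion between the two reflected rays.
For maximum reflection here: 2 n t = (m + ½) λ.
Minimum at m = 0: t = λ / (4 n) = 421 / (4 × 1.32) = 79.7 nm.

79.7 nm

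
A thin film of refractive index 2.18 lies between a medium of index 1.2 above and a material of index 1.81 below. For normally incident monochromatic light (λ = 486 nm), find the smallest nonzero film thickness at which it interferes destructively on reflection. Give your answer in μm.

0.111 μm

Top surface (1.2 → 2.18): reflection off a higher-index medium gives a half-wave phase shift.
Ray reflecting at the bottom interface goes from n = 2.18 toward n = 1.81: no phase shift.
Exactly one π shift → a net half-wave offset.
So the condition for destructive reflection is 2 n t = m λ.
Minimum nonzero at m = 1: t = λ / (2 n) = 486 / (2 × 2.18) = 111 nm.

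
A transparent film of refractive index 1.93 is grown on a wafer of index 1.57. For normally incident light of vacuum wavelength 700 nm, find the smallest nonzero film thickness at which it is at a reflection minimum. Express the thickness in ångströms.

Top surface (1.0 → 1.93): reflection off a higher-index medium gives a half-wave phase shift.
At the lower boundary (n = 1.93 to n = 1.57) the reflected ray undergoes no phase shift.
Exactly one π shift → a net half-wave offset.
So the condition for destructive reflection is 2 n t = m λ.
Minimum nonzero at m = 1: t = λ / (2 n) = 700 / (2 × 1.93) = 181 nm.

1813 Å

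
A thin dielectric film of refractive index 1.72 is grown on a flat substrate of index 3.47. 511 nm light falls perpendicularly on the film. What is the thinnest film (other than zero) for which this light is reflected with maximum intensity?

149 nm

Ray reflecting at the top interface goes from n = 1.0 toward n = 1.72: a half-wave phase shift.
Ray reflecting at the bottom interface goes from n = 1.72 toward n = 3.47: a half-wave phase shift.
Zero or two π shifts → no net half-wave offset.
For strong reflection here: 2 n t = m λ.
Minimum nonzero at m = 1: t = λ / (2 n) = 511 / (2 × 1.72) = 149 nm.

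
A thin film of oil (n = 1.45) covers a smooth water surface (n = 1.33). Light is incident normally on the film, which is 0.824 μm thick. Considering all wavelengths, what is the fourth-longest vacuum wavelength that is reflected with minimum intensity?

597 nm

Top surface (1.0 → 1.45): reflection off a higher-index medium gives a half-wave phase shift.
Bottom surface (1.45 → 1.33): reflection off a lower-index medium gives no phase shift.
The two reflections differ by half a wavelength.
So the condition for destructive reflection is 2 n t = m λ.
λ = 2 n t / m. The fourth-longest wavelength is m = 4: λ = 2 × 1.45 × 824 / 4.00 = 597 nm.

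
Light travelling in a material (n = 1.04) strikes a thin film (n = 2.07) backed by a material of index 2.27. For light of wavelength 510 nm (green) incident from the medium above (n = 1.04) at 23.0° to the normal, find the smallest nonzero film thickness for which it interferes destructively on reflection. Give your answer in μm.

0.0628 μm

Ray reflecting at the top interface goes from n = 1.04 toward n = 2.07: a half-wave phase shift.
At the lower boundary (n = 2.07 to n = 2.27) the reflected ray undergoes a half-wave phase shift.
Zero or two π shifts → no net half-wave offset.
With no net inversion, destructive interference in reflection requires 2 n t cos θ_r = (m + ½) λ.
Snell's law: 1.04 sin 23.0° = 2.07 sin θ_r → sin θ_r = 0.196, cos θ_r = 0.981.
Minimum at m = 0: t = λ / (4 n cos θ_r) = 510 / (4 × 2.07 × 0.981) = 62.8 nm.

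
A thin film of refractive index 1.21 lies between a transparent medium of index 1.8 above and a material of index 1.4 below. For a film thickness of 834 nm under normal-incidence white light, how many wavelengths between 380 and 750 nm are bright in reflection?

2

Ray reflecting at the top interface goes from n = 1.8 toward n = 1.21: no phase shift.
Ray reflecting at the bottom interface goes from n = 1.21 toward n = 1.4: a half-wave phase shift.
The two reflections differ by half a wavelength.
With one net inversion, constructive interference in reflection requires 2 n t = (m + ½) λ.
λ = 2 n t / (m + ½) = 2018 / (m + ½) nm.
m=2: 807 nm (IR); m=3: 577 nm (visible); m=4: 449 nm (visible); m=5: 367 nm (UV).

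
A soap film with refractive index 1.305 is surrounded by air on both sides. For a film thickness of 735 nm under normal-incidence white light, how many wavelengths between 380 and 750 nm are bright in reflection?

Ray reflecting at the top interface goes from n = 1.0 toward n = 1.305: a half-wave phase shift.
Ray reflecting at the bottom interface goes from n = 1.305 toward n = 1.0: no phase shift.
The two reflections differ by half a wavelength.
So the condition for constructive reflection is 2 n t = (m + ½) λ.
λ = 2 n t / (m + ½) = 1918 / (m + ½) nm.
m=2: 767 nm (IR); m=3: 548 nm (visible); m=4: 426 nm (visible); m=5: 349 nm (UV).

2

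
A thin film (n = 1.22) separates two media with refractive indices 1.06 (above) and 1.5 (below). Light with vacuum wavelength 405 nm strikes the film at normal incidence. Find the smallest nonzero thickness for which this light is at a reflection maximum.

166 nm

Ray reflecting at the top interface goes from n = 1.06 toward n = 1.22: a half-wave phase shift.
Bottom surface (1.22 → 1.5): reflection off a higher-index medium gives a half-wave phase shift.
Net: no relative phase inversion (both shifts match).
With no net inversion, constructive interference in reflection requires 2 n t = m λ.
The smallest nonzero thickness corresponds to m = 1: t = m λ / (2 n) = 1.00 × 405 / (2 × 1.22) = 166 nm.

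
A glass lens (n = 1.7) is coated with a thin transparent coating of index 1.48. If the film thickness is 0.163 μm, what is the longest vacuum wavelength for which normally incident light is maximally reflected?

482 nm

Ray reflecting at the top interface goes from n = 1.0 toward n = 1.48: a half-wave phase shift.
Ray reflecting at the bottom interface goes from n = 1.48 toward n = 1.7: a half-wave phase shift.
Zero or two π shifts → no net half-wave offset.
So the condition for constructive reflection is 2 n t = m λ.
λ = 2 n t / m. The longest wavelength is m = 1: λ = 2 × 1.48 × 163 / 1.00 = 482 nm.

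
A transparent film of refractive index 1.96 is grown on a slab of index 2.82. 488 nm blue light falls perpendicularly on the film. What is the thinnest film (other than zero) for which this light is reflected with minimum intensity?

At the upper boundary (n = 1.0 to n = 1.96) the reflected ray undergoes a half-wave phase shift.
Ray reflecting at the bottom interface goes from n = 1.96 toward n = 2.82: a half-wave phase shift.
Net: no relative phase inversion (both shifts match).
So the condition for destructive reflection is 2 n t = (m + ½) λ.
Minimum at m = 0: t = λ / (4 n) = 488 / (4 × 1.96) = 62.2 nm.

62.2 nm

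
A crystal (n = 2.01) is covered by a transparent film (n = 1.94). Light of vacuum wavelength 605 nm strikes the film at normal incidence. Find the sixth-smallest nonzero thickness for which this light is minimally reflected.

858 nm

Ray reflecting at the top interface goes from n = 1.0 toward n = 1.94: a half-wave phase shift.
Ray reflecting at the bottom interface goes from n = 1.94 toward n = 2.01: a half-wave phase shift.
The two reflections carry the same phase change, so no net offset.
For dark reflection here: 2 n t = (m + ½) λ.
The sixth-smallest nonzero thickness corresponds to m = 5: t = (m + ½) λ / (2 n) = 5.50 × 605 / (2 × 1.94) = 858 nm.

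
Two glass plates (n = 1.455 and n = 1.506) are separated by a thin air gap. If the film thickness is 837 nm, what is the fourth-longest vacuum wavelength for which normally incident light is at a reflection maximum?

Top surface (1.455 → 1.0): reflection off a lower-index medium gives no phase shift.
Ray reflecting at the bottom interface goes from n = 1.0 toward n = 1.506: a half-wave phase shift.
Exactly one π shift → a net half-wave offset.
With one net inversion, constructive interference in reflection requires 2 n t = (m + ½) λ.
λ = 2 n t / (m + ½). The fourth-longest wavelength is m = 3: λ = 2 × 1.0 × 837 / 3.50 = 478 nm.

478 nm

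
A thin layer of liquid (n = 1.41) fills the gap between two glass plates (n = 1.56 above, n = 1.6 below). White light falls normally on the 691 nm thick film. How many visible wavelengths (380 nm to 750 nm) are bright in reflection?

Ray reflecting at the top interface goes from n = 1.56 toward n = 1.41: no phase shift.
Bottom surface (1.41 → 1.6): reflection off a higher-index medium gives a half-wave phase shift.
Exactly one π shift → a net half-wave offset.
So the condition for constructive reflection is 2 n t = (m + ½) λ.
λ = 2 n t / (m + ½) = 1949 / (m + ½) nm.
m=2: 779 nm (IR); m=3: 557 nm (visible); m=4: 433 nm (visible); m=5: 354 nm (UV).

2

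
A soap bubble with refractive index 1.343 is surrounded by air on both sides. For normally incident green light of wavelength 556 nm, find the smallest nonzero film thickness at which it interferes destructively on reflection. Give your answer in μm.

0.207 μm

At the upper boundary (n = 1.0 to n = 1.343) the reflected ray undergoes a half-wave phase shift.
Bottom surface (1.343 → 1.0): reflection off a lower-index medium gives no phase shift.
Net: one phase inversion between the two reflected rays.
With one net inversion, destructive interference in reflection requires 2 n t = m λ.
Minimum nonzero at m = 1: t = λ / (2 n) = 556 / (2 × 1.343) = 207 nm.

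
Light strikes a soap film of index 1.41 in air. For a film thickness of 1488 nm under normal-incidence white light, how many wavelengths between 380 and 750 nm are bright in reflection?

Top surface (1.0 → 1.41): reflection off a higher-index medium gives a half-wave phase shift.
Bottom surface (1.41 → 1.0): reflection off a lower-index medium gives no phase shift.
Exactly one π shift → a net half-wave offset.
For strong reflection here: 2 n t = (m + ½) λ.
λ = 2 n t / (m + ½) = 4196 / (m + ½) nm.
m=5: 763 nm (IR); m=6: 646 nm (visible); m=7: 559 nm (visible); m=8: 494 nm (visible); m=9: 442 nm (visible); m=10: 400 nm (visible); m=11: 365 nm (UV).

5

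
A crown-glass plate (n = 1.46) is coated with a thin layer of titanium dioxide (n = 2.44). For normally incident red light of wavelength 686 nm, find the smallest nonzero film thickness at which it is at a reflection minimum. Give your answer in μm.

0.141 μm

Ray reflecting at the top interface goes from n = 1.0 toward n = 2.44: a half-wave phase shift.
Bottom surface (2.44 → 1.46): reflection off a lower-index medium gives no phase shift.
Exactly one π shift → a net half-wave offset.
So the condition for destructive reflection is 2 n t = m λ.
Minimum nonzero at m = 1: t = λ / (2 n) = 686 / (2 × 2.44) = 141 nm.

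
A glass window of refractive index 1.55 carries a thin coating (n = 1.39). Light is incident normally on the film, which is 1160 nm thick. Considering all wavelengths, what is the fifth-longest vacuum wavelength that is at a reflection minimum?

Top surface (1.0 → 1.39): reflection off a higher-index medium gives a half-wave phase shift.
At the lower boundary (n = 1.39 to n = 1.55) the reflected ray undergoes a half-wave phase shift.
The two reflections carry the same phase change, so no net offset.
So the condition for destructive reflection is 2 n t = (m + ½) λ.
λ = 2 n t / (m + ½). The fifth-longest wavelength is m = 4: λ = 2 × 1.39 × 1160 / 4.50 = 717 nm.

717 nm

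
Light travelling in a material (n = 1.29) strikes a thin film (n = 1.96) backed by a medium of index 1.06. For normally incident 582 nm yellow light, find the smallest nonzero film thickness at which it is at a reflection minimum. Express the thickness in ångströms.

Top surface (1.29 → 1.96): reflection off a higher-index medium gives a half-wave phase shift.
Bottom surface (1.96 → 1.06): reflection off a lower-index medium gives no phase shift.
Exactly one π shift → a net half-wave offset.
With one net inversion, destructive interference in reflection requires 2 n t = m λ.
Minimum nonzero at m = 1: t = λ / (2 n) = 582 / (2 × 1.96) = 148 nm.

1485 Å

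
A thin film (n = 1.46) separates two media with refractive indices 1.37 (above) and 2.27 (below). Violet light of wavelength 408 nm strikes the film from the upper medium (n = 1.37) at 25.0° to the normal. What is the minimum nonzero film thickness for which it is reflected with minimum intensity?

At the upper boundary (n = 1.37 to n = 1.46) the reflected ray undergoes a half-wave phase shift.
At the lower boundary (n = 1.46 to n = 2.27) the reflected ray undergoes a half-wave phase shift.
Zero or two π shifts → no net half-wave offset.
For weak reflection here: 2 n t cos θ_r = (m + ½) λ.
Snell's law: 1.37 sin 25.0° = 1.46 sin θ_r → sin θ_r = 0.397, cos θ_r = 0.918.
Minimum at m = 0: t = λ / (4 n cos θ_r) = 408 / (4 × 1.46 × 0.918) = 76.1 nm.

76.1 nm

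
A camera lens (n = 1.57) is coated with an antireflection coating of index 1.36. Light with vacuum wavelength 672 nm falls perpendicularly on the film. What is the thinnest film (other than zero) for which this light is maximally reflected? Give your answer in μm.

At the upper boundary (n = 1.0 to n = 1.36) the reflected ray undergoes a half-wave phase shift.
Bottom surface (1.36 → 1.57): reflection off a higher-index medium gives a half-wave phase shift.
The two reflections carry the same phase change, so no net offset.
So the condition for constructive reflection is 2 n t = m λ.
Minimum nonzero at m = 1: t = λ / (2 n) = 672 / (2 × 1.36) = 247 nm.

0.247 μm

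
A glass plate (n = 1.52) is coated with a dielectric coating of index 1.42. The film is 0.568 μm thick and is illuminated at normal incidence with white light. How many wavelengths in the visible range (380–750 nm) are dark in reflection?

2

Top surface (1.0 → 1.42): reflection off a higher-index medium gives a half-wave phase shift.
Bottom surface (1.42 → 1.52): reflection off a higher-index medium gives a half-wave phase shift.
The two reflections carry the same phase change, so no net offset.
With no net inversion, destructive interference in reflection requires 2 n t = (m + ½) λ.
λ = 2 n t / (m + ½) = 1613 / (m + ½) nm.
m=1: 1075 nm (IR); m=2: 645 nm (visible); m=3: 461 nm (visible); m=4: 358 nm (UV).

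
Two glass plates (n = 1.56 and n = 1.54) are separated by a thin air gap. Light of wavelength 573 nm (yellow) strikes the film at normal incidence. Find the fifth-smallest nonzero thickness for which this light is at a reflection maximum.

Ray reflecting at the top interface goes from n = 1.56 toward n = 1.0: no phase shift.
Bottom surface (1.0 → 1.54): reflection off a higher-index medium gives a half-wave phase shift.
The two reflections differ by half a wavelength.
For maximum reflection here: 2 n t = (m + ½) λ.
The fifth-smallest nonzero thickness corresponds to m = 4: t = (m + ½) λ / (2 n) = 4.50 × 573 / (2 × 1.0) = 1289 nm.

1289 nm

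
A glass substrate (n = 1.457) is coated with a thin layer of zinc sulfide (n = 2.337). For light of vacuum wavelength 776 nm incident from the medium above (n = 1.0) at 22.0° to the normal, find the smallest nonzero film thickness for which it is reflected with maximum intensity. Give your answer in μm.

Top surface (1.0 → 2.337): reflection off a higher-index medium gives a half-wave phase shift.
Ray reflecting at the bottom interface goes from n = 2.337 toward n = 1.457: no phase shift.
Net: one phase inversion between the two reflected rays.
For strong reflection here: 2 n t cos θ_r = (m + ½) λ.
Snell's law: 1.0 sin 22.0° = 2.337 sin θ_r → sin θ_r = 0.160, cos θ_r = 0.987.
Minimum at m = 0: t = λ / (4 n cos θ_r) = 776 / (4 × 2.337 × 0.987) = 84.1 nm.

0.0841 μm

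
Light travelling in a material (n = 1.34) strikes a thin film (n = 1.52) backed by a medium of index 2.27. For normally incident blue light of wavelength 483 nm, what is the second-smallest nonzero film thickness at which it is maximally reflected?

Ray reflecting at the top interface goes from n = 1.34 toward n = 1.52: a half-wave phase shift.
Bottom surface (1.52 → 2.27): reflection off a higher-index medium gives a half-wave phase shift.
Net: no relative phase inversion (both shifts match).
So the condition for constructive reflection is 2 n t = m λ.
The second-smallest nonzero thickness corresponds to m = 2: t = m λ / (2 n) = 2.00 × 483 / (2 × 1.52) = 318 nm.

318 nm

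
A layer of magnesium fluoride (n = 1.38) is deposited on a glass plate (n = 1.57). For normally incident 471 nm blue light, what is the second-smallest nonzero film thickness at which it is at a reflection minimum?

At the upper boundary (n = 1.0 to n = 1.38) the reflected ray undergoes a half-wave phase shift.
Ray reflecting at the bottom interface goes from n = 1.38 toward n = 1.57: a half-wave phase shift.
Net: no relative phase inversion (both shifts match).
So the condition for destructive reflection is 2 n t = (m + ½) λ.
The second-smallest nonzero thickness corresponds to m = 1: t = (m + ½) λ / (2 n) = 1.50 × 471 / (2 × 1.38) = 256 nm.

256 nm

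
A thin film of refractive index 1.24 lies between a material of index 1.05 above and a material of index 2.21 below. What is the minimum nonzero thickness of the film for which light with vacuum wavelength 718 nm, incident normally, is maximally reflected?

290 nm

Ray reflecting at the top interface goes from n = 1.05 toward n = 1.24: a half-wave phase shift.
At the lower boundary (n = 1.24 to n = 2.21) the reflected ray undergoes a half-wave phase shift.
Net: no relative phase inversion (both shifts match).
So the condition for constructive reflection is 2 n t = m λ.
Minimum nonzero at m = 1: t = λ / (2 n) = 718 / (2 × 1.24) = 290 nm.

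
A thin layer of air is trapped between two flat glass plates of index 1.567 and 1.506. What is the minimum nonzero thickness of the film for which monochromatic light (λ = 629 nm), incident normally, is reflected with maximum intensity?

Top surface (1.567 → 1.0): reflection off a lower-index medium gives no phase shift.
Bottom surface (1.0 → 1.506): reflection off a higher-index medium gives a half-wave phase shift.
Exactly one π shift → a net half-wave offset.
With one net inversion, constructive interference in reflection requires 2 n t = (m + ½) λ.
Minimum at m = 0: t = λ / (4 n) = 629 / (4 × 1.0) = 157 nm.

157 nm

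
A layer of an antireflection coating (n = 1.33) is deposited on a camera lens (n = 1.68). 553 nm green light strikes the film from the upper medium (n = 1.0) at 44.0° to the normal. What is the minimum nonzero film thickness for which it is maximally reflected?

244 nm

At the upper boundary (n = 1.0 to n = 1.33) the reflected ray undergoes a half-wave phase shift.
Bottom surface (1.33 → 1.68): reflection off a higher-index medium gives a half-wave phase shift.
Zero or two π shifts → no net half-wave offset.
With no net inversion, constructive interference in reflection requires 2 n t cos θ_r = m λ.
Snell's law: 1.0 sin 44.0° = 1.33 sin θ_r → sin θ_r = 0.522, cos θ_r = 0.853.
Minimum nonzero at m = 1: t = λ / (2 n cos θ_r) = 553 / (2 × 1.33 × 0.853) = 244 nm.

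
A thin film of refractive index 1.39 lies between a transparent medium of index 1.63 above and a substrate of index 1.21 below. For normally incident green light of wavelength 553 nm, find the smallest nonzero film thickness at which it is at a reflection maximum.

199 nm

Top surface (1.63 → 1.39): reflection off a lower-index medium gives no phase shift.
At the lower boundary (n = 1.39 to n = 1.21) the reflected ray undergoes no phase shift.
Net: no relative phase inversion (both shifts match).
So the condition for constructive reflection is 2 n t = m λ.
Minimum nonzero at m = 1: t = λ / (2 n) = 553 / (2 × 1.39) = 199 nm.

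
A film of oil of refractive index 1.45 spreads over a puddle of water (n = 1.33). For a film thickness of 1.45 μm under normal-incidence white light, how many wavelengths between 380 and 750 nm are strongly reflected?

Ray reflecting at the top interface goes from n = 1.0 toward n = 1.45: a half-wave phase shift.
Bottom surface (1.45 → 1.33): reflection off a lower-index medium gives no phase shift.
Exactly one π shift → a net half-wave offset.
With one net inversion, constructive interference in reflection requires 2 n t = (m + ½) λ.
λ = 2 n t / (m + ½) = 4205 / (m + ½) nm.
m=5: 765 nm (IR); m=6: 647 nm (visible); m=7: 561 nm (visible); m=8: 495 nm (visible); m=9: 443 nm (visible); m=10: 400 nm (visible); m=11: 366 nm (UV).

5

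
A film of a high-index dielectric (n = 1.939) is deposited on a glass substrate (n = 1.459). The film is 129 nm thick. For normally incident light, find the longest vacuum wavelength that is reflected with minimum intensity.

500 nm

Ray reflecting at the top interface goes from n = 1.0 toward n = 1.939: a half-wave phase shift.
Bottom surface (1.939 → 1.459): reflection off a lower-index medium gives no phase shift.
The two reflections differ by half a wavelength.
So the condition for destructive reflection is 2 n t = m λ.
λ = 2 n t / m. The longest wavelength is m = 1: λ = 2 × 1.939 × 129 / 1.00 = 500 nm.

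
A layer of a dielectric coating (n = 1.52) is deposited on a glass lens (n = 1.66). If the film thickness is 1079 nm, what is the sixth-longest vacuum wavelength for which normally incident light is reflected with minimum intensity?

Top surface (1.0 → 1.52): reflection off a higher-index medium gives a half-wave phase shift.
At the lower boundary (n = 1.52 to n = 1.66) the reflected ray undergoes a half-wave phase shift.
The two reflections carry the same phase change, so no net offset.
For weak reflection here: 2 n t = (m + ½) λ.
λ = 2 n t / (m + ½). The sixth-longest wavelength is m = 5: λ = 2 × 1.52 × 1079 / 5.50 = 596 nm.

596 nm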